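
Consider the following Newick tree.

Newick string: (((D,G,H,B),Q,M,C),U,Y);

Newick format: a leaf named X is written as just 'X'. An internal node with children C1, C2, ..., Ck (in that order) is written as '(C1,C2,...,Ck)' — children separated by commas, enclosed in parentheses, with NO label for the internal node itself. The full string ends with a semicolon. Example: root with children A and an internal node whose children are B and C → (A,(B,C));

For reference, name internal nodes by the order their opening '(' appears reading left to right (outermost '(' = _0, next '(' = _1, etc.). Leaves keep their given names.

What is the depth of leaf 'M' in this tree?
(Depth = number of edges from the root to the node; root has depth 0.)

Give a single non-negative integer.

Newick: (((D,G,H,B),Q,M,C),U,Y);
Naming internals by '(' encounter order: outermost '(' = _0, next = _1, ...
Query node: M
Path from root: _0 -> _1 -> M
Depth of M: 2 (number of edges from root)

Answer: 2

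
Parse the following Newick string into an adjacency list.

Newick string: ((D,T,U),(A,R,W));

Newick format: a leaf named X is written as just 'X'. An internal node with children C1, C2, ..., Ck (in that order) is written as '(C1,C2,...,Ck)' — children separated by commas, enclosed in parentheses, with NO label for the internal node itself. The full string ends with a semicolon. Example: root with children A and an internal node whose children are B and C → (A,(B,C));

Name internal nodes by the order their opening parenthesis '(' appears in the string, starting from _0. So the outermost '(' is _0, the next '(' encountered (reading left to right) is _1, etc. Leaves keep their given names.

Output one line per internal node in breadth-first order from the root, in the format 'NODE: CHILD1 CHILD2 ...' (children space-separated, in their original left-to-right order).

Answer: _0: _1 _2
_1: D T U
_2: A R W

Derivation:
Input: ((D,T,U),(A,R,W));
Scanning left-to-right, naming '(' by encounter order:
  pos 0: '(' -> open internal node _0 (depth 1)
  pos 1: '(' -> open internal node _1 (depth 2)
  pos 7: ')' -> close internal node _1 (now at depth 1)
  pos 9: '(' -> open internal node _2 (depth 2)
  pos 15: ')' -> close internal node _2 (now at depth 1)
  pos 16: ')' -> close internal node _0 (now at depth 0)
Total internal nodes: 3
BFS adjacency from root:
  _0: _1 _2
  _1: D T U
  _2: A R W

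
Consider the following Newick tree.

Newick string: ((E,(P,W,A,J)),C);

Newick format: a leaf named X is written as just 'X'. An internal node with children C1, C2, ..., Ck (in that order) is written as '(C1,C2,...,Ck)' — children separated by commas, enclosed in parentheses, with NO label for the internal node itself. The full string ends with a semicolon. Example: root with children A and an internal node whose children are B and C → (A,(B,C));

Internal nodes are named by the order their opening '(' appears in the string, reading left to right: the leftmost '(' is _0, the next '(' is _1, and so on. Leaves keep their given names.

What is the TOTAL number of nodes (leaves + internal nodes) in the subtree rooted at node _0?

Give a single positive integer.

Newick: ((E,(P,W,A,J)),C);
Locate _0: it is the '(' at position 0 (the 1st '(' reading left to right).
Query: subtree rooted at _0
_0: subtree_size = 1 + 8
  _1: subtree_size = 1 + 6
    E: subtree_size = 1 + 0
    _2: subtree_size = 1 + 4
      P: subtree_size = 1 + 0
      W: subtree_size = 1 + 0
      A: subtree_size = 1 + 0
      J: subtree_size = 1 + 0
  C: subtree_size = 1 + 0
Total subtree size of _0: 9

Answer: 9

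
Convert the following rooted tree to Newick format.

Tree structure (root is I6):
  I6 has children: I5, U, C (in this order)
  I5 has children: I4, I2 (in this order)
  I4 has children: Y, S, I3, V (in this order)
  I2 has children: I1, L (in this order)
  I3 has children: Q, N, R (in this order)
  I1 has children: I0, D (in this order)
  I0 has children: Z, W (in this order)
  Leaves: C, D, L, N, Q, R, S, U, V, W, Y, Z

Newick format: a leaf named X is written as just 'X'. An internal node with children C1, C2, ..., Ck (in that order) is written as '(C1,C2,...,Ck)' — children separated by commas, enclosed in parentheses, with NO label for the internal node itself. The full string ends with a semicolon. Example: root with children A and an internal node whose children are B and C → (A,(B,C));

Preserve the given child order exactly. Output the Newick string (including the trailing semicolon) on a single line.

internal I6 with children ['I5', 'U', 'C']
  internal I5 with children ['I4', 'I2']
    internal I4 with children ['Y', 'S', 'I3', 'V']
      leaf 'Y' → 'Y'
      leaf 'S' → 'S'
      internal I3 with children ['Q', 'N', 'R']
        leaf 'Q' → 'Q'
        leaf 'N' → 'N'
        leaf 'R' → 'R'
      → '(Q,N,R)'
      leaf 'V' → 'V'
    → '(Y,S,(Q,N,R),V)'
    internal I2 with children ['I1', 'L']
      internal I1 with children ['I0', 'D']
        internal I0 with children ['Z', 'W']
          leaf 'Z' → 'Z'
          leaf 'W' → 'W'
        → '(Z,W)'
        leaf 'D' → 'D'
      → '((Z,W),D)'
      leaf 'L' → 'L'
    → '(((Z,W),D),L)'
  → '((Y,S,(Q,N,R),V),(((Z,W),D),L))'
  leaf 'U' → 'U'
  leaf 'C' → 'C'
→ '(((Y,S,(Q,N,R),V),(((Z,W),D),L)),U,C)'
Final: (((Y,S,(Q,N,R),V),(((Z,W),D),L)),U,C);

Answer: (((Y,S,(Q,N,R),V),(((Z,W),D),L)),U,C);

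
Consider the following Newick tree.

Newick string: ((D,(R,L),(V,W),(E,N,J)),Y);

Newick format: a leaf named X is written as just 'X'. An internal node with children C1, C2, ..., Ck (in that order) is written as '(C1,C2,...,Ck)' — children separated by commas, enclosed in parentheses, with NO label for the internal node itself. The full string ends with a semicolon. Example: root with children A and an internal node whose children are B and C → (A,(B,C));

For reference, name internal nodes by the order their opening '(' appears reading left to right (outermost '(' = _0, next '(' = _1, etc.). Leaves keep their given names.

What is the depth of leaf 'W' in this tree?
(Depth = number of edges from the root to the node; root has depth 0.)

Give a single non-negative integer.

Answer: 3

Derivation:
Newick: ((D,(R,L),(V,W),(E,N,J)),Y);
Naming internals by '(' encounter order: outermost '(' = _0, next = _1, ...
Query node: W
Path from root: _0 -> _1 -> _3 -> W
Depth of W: 3 (number of edges from root)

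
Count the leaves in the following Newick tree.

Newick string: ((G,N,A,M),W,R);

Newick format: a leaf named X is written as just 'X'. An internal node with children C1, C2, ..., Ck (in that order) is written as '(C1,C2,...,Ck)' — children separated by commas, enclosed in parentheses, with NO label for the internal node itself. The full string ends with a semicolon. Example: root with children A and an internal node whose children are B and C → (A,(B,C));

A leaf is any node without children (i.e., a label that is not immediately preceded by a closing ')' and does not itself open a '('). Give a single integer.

Answer: 6

Derivation:
Newick: ((G,N,A,M),W,R);
Scan left-to-right; a leaf is any maximal label run not followed by '(':
  pos 2: leaf 'G' → count = 1
  pos 4: leaf 'N' → count = 2
  pos 6: leaf 'A' → count = 3
  pos 8: leaf 'M' → count = 4
  pos 11: leaf 'W' → count = 5
  pos 13: leaf 'R' → count = 6
Total leaves: 6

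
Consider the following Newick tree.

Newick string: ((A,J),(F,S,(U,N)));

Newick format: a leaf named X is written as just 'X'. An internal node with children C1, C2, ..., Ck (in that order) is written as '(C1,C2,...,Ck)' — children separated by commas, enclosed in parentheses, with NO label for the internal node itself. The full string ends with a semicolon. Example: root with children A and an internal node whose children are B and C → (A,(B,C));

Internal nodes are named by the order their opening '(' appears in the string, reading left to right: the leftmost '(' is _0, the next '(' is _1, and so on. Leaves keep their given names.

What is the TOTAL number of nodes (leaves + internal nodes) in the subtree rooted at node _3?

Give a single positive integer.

Newick: ((A,J),(F,S,(U,N)));
Locate _3: it is the '(' at position 12 (the 4th '(' reading left to right).
Query: subtree rooted at _3
_3: subtree_size = 1 + 2
  U: subtree_size = 1 + 0
  N: subtree_size = 1 + 0
Total subtree size of _3: 3

Answer: 3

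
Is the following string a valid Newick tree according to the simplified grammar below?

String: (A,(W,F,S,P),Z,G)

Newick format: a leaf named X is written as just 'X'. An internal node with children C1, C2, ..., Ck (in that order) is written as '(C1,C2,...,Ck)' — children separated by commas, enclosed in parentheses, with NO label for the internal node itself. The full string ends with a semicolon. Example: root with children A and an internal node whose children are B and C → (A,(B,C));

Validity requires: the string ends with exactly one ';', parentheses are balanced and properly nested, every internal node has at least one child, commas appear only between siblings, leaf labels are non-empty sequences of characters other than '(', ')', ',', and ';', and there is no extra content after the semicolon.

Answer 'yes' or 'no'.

Answer: no

Derivation:
Input: (A,(W,F,S,P),Z,G)
Paren balance: 2 '(' vs 2 ')' OK
Ends with single ';': False
Full parse: FAILS (must end with ;)
Valid: False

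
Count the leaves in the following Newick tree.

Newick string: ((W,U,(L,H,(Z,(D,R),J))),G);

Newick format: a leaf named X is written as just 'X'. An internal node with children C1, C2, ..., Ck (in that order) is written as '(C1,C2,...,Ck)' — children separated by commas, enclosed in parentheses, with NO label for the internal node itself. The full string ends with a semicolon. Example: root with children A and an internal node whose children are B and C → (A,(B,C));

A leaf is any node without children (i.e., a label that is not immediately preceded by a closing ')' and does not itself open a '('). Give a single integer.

Answer: 9

Derivation:
Newick: ((W,U,(L,H,(Z,(D,R),J))),G);
Scan left-to-right; a leaf is any maximal label run not followed by '(':
  pos 2: leaf 'W' → count = 1
  pos 4: leaf 'U' → count = 2
  pos 7: leaf 'L' → count = 3
  pos 9: leaf 'H' → count = 4
  pos 12: leaf 'Z' → count = 5
  pos 15: leaf 'D' → count = 6
  pos 17: leaf 'R' → count = 7
  pos 20: leaf 'J' → count = 8
  pos 25: leaf 'G' → count = 9
Total leaves: 9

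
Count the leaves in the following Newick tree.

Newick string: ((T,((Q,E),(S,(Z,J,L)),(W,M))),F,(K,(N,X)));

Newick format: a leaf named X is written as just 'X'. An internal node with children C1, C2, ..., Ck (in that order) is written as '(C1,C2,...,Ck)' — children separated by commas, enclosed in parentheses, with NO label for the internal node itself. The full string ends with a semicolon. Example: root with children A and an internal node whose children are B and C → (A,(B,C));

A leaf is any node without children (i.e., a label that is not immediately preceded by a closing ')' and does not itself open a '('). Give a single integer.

Newick: ((T,((Q,E),(S,(Z,J,L)),(W,M))),F,(K,(N,X)));
Scan left-to-right; a leaf is any maximal label run not followed by '(':
  pos 2: leaf 'T' → count = 1
  pos 6: leaf 'Q' → count = 2
  pos 8: leaf 'E' → count = 3
  pos 12: leaf 'S' → count = 4
  pos 15: leaf 'Z' → count = 5
  pos 17: leaf 'J' → count = 6
  pos 19: leaf 'L' → count = 7
  pos 24: leaf 'W' → count = 8
  pos 26: leaf 'M' → count = 9
  pos 31: leaf 'F' → count = 10
  pos 34: leaf 'K' → count = 11
  pos 37: leaf 'N' → count = 12
  pos 39: leaf 'X' → count = 13
Total leaves: 13

Answer: 13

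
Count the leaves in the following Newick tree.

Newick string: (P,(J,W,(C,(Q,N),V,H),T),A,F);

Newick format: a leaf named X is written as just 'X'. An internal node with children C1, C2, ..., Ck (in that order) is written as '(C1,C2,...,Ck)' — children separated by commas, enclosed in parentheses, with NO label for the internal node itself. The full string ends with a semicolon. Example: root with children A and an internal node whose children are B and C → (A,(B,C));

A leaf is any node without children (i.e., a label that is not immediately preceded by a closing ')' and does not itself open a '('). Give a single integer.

Answer: 11

Derivation:
Newick: (P,(J,W,(C,(Q,N),V,H),T),A,F);
Scan left-to-right; a leaf is any maximal label run not followed by '(':
  pos 1: leaf 'P' → count = 1
  pos 4: leaf 'J' → count = 2
  pos 6: leaf 'W' → count = 3
  pos 9: leaf 'C' → count = 4
  pos 12: leaf 'Q' → count = 5
  pos 14: leaf 'N' → count = 6
  pos 17: leaf 'V' → count = 7
  pos 19: leaf 'H' → count = 8
  pos 22: leaf 'T' → count = 9
  pos 25: leaf 'A' → count = 10
  pos 27: leaf 'F' → count = 11
Total leaves: 11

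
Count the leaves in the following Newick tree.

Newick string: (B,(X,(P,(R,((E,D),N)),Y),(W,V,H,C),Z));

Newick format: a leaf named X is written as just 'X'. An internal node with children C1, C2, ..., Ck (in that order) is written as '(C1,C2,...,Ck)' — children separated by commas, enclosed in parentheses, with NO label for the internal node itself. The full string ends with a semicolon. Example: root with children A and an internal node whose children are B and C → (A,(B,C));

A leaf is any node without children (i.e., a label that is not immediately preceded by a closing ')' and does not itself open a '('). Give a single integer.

Answer: 13

Derivation:
Newick: (B,(X,(P,(R,((E,D),N)),Y),(W,V,H,C),Z));
Scan left-to-right; a leaf is any maximal label run not followed by '(':
  pos 1: leaf 'B' → count = 1
  pos 4: leaf 'X' → count = 2
  pos 7: leaf 'P' → count = 3
  pos 10: leaf 'R' → count = 4
  pos 14: leaf 'E' → count = 5
  pos 16: leaf 'D' → count = 6
  pos 19: leaf 'N' → count = 7
  pos 23: leaf 'Y' → count = 8
  pos 27: leaf 'W' → count = 9
  pos 29: leaf 'V' → count = 10
  pos 31: leaf 'H' → count = 11
  pos 33: leaf 'C' → count = 12
  pos 36: leaf 'Z' → count = 13
Total leaves: 13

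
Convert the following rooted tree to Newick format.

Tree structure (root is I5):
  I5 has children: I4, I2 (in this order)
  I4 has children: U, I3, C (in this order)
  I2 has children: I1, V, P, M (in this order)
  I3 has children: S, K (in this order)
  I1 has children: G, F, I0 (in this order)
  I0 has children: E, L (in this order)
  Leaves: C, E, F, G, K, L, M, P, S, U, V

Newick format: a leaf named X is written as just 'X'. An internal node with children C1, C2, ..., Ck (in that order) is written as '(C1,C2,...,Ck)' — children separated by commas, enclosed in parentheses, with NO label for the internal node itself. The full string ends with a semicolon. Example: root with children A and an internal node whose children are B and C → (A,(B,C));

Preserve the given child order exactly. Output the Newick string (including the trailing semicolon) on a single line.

internal I5 with children ['I4', 'I2']
  internal I4 with children ['U', 'I3', 'C']
    leaf 'U' → 'U'
    internal I3 with children ['S', 'K']
      leaf 'S' → 'S'
      leaf 'K' → 'K'
    → '(S,K)'
    leaf 'C' → 'C'
  → '(U,(S,K),C)'
  internal I2 with children ['I1', 'V', 'P', 'M']
    internal I1 with children ['G', 'F', 'I0']
      leaf 'G' → 'G'
      leaf 'F' → 'F'
      internal I0 with children ['E', 'L']
        leaf 'E' → 'E'
        leaf 'L' → 'L'
      → '(E,L)'
    → '(G,F,(E,L))'
    leaf 'V' → 'V'
    leaf 'P' → 'P'
    leaf 'M' → 'M'
  → '((G,F,(E,L)),V,P,M)'
→ '((U,(S,K),C),((G,F,(E,L)),V,P,M))'
Final: ((U,(S,K),C),((G,F,(E,L)),V,P,M));

Answer: ((U,(S,K),C),((G,F,(E,L)),V,P,M));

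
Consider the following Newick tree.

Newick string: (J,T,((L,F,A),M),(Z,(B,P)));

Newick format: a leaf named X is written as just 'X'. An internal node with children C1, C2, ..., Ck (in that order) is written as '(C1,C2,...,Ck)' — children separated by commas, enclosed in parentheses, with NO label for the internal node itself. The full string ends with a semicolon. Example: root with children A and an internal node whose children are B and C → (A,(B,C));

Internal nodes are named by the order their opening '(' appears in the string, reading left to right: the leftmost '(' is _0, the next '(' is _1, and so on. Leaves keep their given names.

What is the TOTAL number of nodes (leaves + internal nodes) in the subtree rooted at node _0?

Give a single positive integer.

Answer: 14

Derivation:
Newick: (J,T,((L,F,A),M),(Z,(B,P)));
Locate _0: it is the '(' at position 0 (the 1st '(' reading left to right).
Query: subtree rooted at _0
_0: subtree_size = 1 + 13
  J: subtree_size = 1 + 0
  T: subtree_size = 1 + 0
  _1: subtree_size = 1 + 5
    _2: subtree_size = 1 + 3
      L: subtree_size = 1 + 0
      F: subtree_size = 1 + 0
      A: subtree_size = 1 + 0
    M: subtree_size = 1 + 0
  _3: subtree_size = 1 + 4
    Z: subtree_size = 1 + 0
    _4: subtree_size = 1 + 2
      B: subtree_size = 1 + 0
      P: subtree_size = 1 + 0
Total subtree size of _0: 14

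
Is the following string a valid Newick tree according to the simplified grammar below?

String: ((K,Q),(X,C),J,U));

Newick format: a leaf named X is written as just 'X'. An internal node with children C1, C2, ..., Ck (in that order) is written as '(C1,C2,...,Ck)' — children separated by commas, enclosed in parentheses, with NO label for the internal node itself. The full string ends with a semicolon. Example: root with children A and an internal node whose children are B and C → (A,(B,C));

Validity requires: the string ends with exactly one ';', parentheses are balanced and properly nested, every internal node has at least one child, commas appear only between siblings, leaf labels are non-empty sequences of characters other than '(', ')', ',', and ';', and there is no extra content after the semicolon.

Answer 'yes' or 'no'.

Answer: no

Derivation:
Input: ((K,Q),(X,C),J,U));
Paren balance: 3 '(' vs 4 ')' MISMATCH
Ends with single ';': True
Full parse: FAILS (extra content after tree at pos 17)
Valid: False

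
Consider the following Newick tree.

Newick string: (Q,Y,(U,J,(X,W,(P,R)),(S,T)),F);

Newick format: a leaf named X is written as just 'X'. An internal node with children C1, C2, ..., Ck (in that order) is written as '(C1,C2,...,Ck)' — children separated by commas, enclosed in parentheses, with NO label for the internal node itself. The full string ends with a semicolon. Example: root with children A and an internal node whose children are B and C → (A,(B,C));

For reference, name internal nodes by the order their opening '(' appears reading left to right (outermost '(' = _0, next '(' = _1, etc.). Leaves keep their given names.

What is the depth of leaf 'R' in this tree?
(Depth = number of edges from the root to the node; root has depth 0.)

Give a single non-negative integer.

Answer: 4

Derivation:
Newick: (Q,Y,(U,J,(X,W,(P,R)),(S,T)),F);
Naming internals by '(' encounter order: outermost '(' = _0, next = _1, ...
Query node: R
Path from root: _0 -> _1 -> _2 -> _3 -> R
Depth of R: 4 (number of edges from root)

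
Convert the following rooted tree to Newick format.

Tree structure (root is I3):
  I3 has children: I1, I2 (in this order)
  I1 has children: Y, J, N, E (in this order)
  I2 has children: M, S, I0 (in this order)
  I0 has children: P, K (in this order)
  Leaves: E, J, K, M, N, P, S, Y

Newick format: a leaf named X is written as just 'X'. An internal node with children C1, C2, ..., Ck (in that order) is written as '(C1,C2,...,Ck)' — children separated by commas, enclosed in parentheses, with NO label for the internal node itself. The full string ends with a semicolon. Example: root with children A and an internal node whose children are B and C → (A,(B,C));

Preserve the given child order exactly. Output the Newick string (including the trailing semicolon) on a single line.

internal I3 with children ['I1', 'I2']
  internal I1 with children ['Y', 'J', 'N', 'E']
    leaf 'Y' → 'Y'
    leaf 'J' → 'J'
    leaf 'N' → 'N'
    leaf 'E' → 'E'
  → '(Y,J,N,E)'
  internal I2 with children ['M', 'S', 'I0']
    leaf 'M' → 'M'
    leaf 'S' → 'S'
    internal I0 with children ['P', 'K']
      leaf 'P' → 'P'
      leaf 'K' → 'K'
    → '(P,K)'
  → '(M,S,(P,K))'
→ '((Y,J,N,E),(M,S,(P,K)))'
Final: ((Y,J,N,E),(M,S,(P,K)));

Answer: ((Y,J,N,E),(M,S,(P,K)));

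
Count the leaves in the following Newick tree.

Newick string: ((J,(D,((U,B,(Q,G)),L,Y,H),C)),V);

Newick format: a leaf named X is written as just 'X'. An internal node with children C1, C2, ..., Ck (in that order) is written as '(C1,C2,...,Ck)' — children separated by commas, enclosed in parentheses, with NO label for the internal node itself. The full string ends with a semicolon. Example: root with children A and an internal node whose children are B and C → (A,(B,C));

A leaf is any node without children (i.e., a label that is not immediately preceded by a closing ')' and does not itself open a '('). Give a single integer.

Answer: 11

Derivation:
Newick: ((J,(D,((U,B,(Q,G)),L,Y,H),C)),V);
Scan left-to-right; a leaf is any maximal label run not followed by '(':
  pos 2: leaf 'J' → count = 1
  pos 5: leaf 'D' → count = 2
  pos 9: leaf 'U' → count = 3
  pos 11: leaf 'B' → count = 4
  pos 14: leaf 'Q' → count = 5
  pos 16: leaf 'G' → count = 6
  pos 20: leaf 'L' → count = 7
  pos 22: leaf 'Y' → count = 8
  pos 24: leaf 'H' → count = 9
  pos 27: leaf 'C' → count = 10
  pos 31: leaf 'V' → count = 11
Total leaves: 11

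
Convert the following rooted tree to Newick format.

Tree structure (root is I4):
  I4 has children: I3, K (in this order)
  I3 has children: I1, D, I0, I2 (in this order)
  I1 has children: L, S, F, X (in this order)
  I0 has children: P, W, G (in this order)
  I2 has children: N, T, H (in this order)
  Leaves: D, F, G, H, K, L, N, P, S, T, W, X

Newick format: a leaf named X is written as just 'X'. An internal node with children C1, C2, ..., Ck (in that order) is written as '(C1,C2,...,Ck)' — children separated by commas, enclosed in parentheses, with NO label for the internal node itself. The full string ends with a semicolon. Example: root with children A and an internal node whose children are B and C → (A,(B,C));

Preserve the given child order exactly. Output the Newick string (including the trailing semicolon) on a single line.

Answer: (((L,S,F,X),D,(P,W,G),(N,T,H)),K);

Derivation:
internal I4 with children ['I3', 'K']
  internal I3 with children ['I1', 'D', 'I0', 'I2']
    internal I1 with children ['L', 'S', 'F', 'X']
      leaf 'L' → 'L'
      leaf 'S' → 'S'
      leaf 'F' → 'F'
      leaf 'X' → 'X'
    → '(L,S,F,X)'
    leaf 'D' → 'D'
    internal I0 with children ['P', 'W', 'G']
      leaf 'P' → 'P'
      leaf 'W' → 'W'
      leaf 'G' → 'G'
    → '(P,W,G)'
    internal I2 with children ['N', 'T', 'H']
      leaf 'N' → 'N'
      leaf 'T' → 'T'
      leaf 'H' → 'H'
    → '(N,T,H)'
  → '((L,S,F,X),D,(P,W,G),(N,T,H))'
  leaf 'K' → 'K'
→ '(((L,S,F,X),D,(P,W,G),(N,T,H)),K)'
Final: (((L,S,F,X),D,(P,W,G),(N,T,H)),K);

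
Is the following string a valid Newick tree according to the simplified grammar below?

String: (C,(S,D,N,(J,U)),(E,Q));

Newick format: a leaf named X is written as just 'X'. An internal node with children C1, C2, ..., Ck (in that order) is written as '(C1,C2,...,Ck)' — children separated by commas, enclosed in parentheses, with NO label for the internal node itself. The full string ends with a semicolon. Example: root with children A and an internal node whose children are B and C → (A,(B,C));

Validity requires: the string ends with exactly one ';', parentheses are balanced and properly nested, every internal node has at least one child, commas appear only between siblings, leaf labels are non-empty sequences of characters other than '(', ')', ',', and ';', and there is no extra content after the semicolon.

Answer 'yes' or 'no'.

Answer: yes

Derivation:
Input: (C,(S,D,N,(J,U)),(E,Q));
Paren balance: 4 '(' vs 4 ')' OK
Ends with single ';': True
Full parse: OK
Valid: True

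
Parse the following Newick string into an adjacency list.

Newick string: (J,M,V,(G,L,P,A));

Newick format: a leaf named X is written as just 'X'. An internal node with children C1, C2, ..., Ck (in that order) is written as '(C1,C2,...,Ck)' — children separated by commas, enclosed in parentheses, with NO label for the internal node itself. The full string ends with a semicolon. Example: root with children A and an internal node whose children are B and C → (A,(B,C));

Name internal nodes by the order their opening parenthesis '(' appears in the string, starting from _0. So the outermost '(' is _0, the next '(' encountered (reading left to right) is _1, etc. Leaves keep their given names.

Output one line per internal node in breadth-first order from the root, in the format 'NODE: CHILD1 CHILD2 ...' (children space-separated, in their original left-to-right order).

Input: (J,M,V,(G,L,P,A));
Scanning left-to-right, naming '(' by encounter order:
  pos 0: '(' -> open internal node _0 (depth 1)
  pos 7: '(' -> open internal node _1 (depth 2)
  pos 15: ')' -> close internal node _1 (now at depth 1)
  pos 16: ')' -> close internal node _0 (now at depth 0)
Total internal nodes: 2
BFS adjacency from root:
  _0: J M V _1
  _1: G L P A

Answer: _0: J M V _1
_1: G L P A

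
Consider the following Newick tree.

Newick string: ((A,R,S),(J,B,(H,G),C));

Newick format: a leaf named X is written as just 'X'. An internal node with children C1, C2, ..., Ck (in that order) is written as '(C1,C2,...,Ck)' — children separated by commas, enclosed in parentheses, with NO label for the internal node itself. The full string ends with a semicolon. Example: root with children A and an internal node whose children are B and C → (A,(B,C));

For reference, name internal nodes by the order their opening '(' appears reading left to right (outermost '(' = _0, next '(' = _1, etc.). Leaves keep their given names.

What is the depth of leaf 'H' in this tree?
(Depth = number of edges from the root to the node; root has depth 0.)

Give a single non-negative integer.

Newick: ((A,R,S),(J,B,(H,G),C));
Naming internals by '(' encounter order: outermost '(' = _0, next = _1, ...
Query node: H
Path from root: _0 -> _2 -> _3 -> H
Depth of H: 3 (number of edges from root)

Answer: 3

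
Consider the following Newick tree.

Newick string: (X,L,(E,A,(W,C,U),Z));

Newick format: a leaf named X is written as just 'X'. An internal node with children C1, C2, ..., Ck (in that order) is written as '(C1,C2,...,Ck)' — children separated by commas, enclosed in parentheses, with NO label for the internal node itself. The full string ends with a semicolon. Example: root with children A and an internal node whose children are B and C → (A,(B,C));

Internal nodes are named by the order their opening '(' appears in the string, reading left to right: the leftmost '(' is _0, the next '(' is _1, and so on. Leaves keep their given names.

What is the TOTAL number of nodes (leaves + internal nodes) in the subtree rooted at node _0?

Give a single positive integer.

Answer: 11

Derivation:
Newick: (X,L,(E,A,(W,C,U),Z));
Locate _0: it is the '(' at position 0 (the 1st '(' reading left to right).
Query: subtree rooted at _0
_0: subtree_size = 1 + 10
  X: subtree_size = 1 + 0
  L: subtree_size = 1 + 0
  _1: subtree_size = 1 + 7
    E: subtree_size = 1 + 0
    A: subtree_size = 1 + 0
    _2: subtree_size = 1 + 3
      W: subtree_size = 1 + 0
      C: subtree_size = 1 + 0
      U: subtree_size = 1 + 0
    Z: subtree_size = 1 + 0
Total subtree size of _0: 11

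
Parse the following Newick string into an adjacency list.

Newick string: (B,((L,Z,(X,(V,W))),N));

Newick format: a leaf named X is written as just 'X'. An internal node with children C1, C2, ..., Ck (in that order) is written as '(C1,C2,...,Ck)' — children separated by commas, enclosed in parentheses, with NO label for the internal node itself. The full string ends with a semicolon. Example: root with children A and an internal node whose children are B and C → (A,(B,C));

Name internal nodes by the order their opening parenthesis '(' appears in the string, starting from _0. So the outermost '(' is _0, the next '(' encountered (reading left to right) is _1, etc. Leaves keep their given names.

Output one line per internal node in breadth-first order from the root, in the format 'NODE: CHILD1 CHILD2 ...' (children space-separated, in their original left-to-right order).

Answer: _0: B _1
_1: _2 N
_2: L Z _3
_3: X _4
_4: V W

Derivation:
Input: (B,((L,Z,(X,(V,W))),N));
Scanning left-to-right, naming '(' by encounter order:
  pos 0: '(' -> open internal node _0 (depth 1)
  pos 3: '(' -> open internal node _1 (depth 2)
  pos 4: '(' -> open internal node _2 (depth 3)
  pos 9: '(' -> open internal node _3 (depth 4)
  pos 12: '(' -> open internal node _4 (depth 5)
  pos 16: ')' -> close internal node _4 (now at depth 4)
  pos 17: ')' -> close internal node _3 (now at depth 3)
  pos 18: ')' -> close internal node _2 (now at depth 2)
  pos 21: ')' -> close internal node _1 (now at depth 1)
  pos 22: ')' -> close internal node _0 (now at depth 0)
Total internal nodes: 5
BFS adjacency from root:
  _0: B _1
  _1: _2 N
  _2: L Z _3
  _3: X _4
  _4: V W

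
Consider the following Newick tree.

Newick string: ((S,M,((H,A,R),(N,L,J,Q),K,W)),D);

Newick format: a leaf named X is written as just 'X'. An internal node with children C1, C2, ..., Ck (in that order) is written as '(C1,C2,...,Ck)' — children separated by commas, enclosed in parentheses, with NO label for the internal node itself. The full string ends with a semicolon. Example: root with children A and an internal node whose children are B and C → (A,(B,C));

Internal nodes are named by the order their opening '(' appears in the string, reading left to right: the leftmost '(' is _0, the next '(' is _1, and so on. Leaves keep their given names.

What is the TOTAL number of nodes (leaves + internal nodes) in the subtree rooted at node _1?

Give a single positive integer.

Answer: 15

Derivation:
Newick: ((S,M,((H,A,R),(N,L,J,Q),K,W)),D);
Locate _1: it is the '(' at position 1 (the 2nd '(' reading left to right).
Query: subtree rooted at _1
_1: subtree_size = 1 + 14
  S: subtree_size = 1 + 0
  M: subtree_size = 1 + 0
  _2: subtree_size = 1 + 11
    _3: subtree_size = 1 + 3
      H: subtree_size = 1 + 0
      A: subtree_size = 1 + 0
      R: subtree_size = 1 + 0
    _4: subtree_size = 1 + 4
      N: subtree_size = 1 + 0
      L: subtree_size = 1 + 0
      J: subtree_size = 1 + 0
      Q: subtree_size = 1 + 0
    K: subtree_size = 1 + 0
    W: subtree_size = 1 + 0
Total subtree size of _1: 15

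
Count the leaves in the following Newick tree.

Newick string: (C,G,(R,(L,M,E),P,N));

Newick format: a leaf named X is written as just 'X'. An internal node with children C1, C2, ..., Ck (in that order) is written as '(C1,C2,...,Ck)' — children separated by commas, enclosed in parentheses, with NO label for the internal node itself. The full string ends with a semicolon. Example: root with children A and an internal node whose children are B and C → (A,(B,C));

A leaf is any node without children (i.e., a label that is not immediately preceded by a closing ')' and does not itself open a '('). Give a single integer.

Answer: 8

Derivation:
Newick: (C,G,(R,(L,M,E),P,N));
Scan left-to-right; a leaf is any maximal label run not followed by '(':
  pos 1: leaf 'C' → count = 1
  pos 3: leaf 'G' → count = 2
  pos 6: leaf 'R' → count = 3
  pos 9: leaf 'L' → count = 4
  pos 11: leaf 'M' → count = 5
  pos 13: leaf 'E' → count = 6
  pos 16: leaf 'P' → count = 7
  pos 18: leaf 'N' → count = 8
Total leaves: 8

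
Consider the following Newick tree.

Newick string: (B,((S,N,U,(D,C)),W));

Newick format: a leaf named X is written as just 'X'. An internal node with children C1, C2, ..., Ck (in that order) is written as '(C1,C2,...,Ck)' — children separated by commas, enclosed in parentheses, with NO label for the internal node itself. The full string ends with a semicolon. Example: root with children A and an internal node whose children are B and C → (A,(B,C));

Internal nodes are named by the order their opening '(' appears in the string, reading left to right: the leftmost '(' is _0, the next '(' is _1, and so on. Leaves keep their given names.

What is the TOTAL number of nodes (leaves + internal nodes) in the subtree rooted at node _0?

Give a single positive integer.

Answer: 11

Derivation:
Newick: (B,((S,N,U,(D,C)),W));
Locate _0: it is the '(' at position 0 (the 1st '(' reading left to right).
Query: subtree rooted at _0
_0: subtree_size = 1 + 10
  B: subtree_size = 1 + 0
  _1: subtree_size = 1 + 8
    _2: subtree_size = 1 + 6
      S: subtree_size = 1 + 0
      N: subtree_size = 1 + 0
      U: subtree_size = 1 + 0
      _3: subtree_size = 1 + 2
        D: subtree_size = 1 + 0
        C: subtree_size = 1 + 0
    W: subtree_size = 1 + 0
Total subtree size of _0: 11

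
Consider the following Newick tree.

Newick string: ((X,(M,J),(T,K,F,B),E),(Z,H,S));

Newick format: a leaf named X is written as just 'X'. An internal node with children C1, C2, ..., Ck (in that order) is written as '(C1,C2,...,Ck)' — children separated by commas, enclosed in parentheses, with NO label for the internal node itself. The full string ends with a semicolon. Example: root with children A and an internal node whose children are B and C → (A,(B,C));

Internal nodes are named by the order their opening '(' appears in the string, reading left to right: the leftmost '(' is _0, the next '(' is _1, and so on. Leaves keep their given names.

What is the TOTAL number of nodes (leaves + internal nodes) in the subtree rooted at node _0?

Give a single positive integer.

Answer: 16

Derivation:
Newick: ((X,(M,J),(T,K,F,B),E),(Z,H,S));
Locate _0: it is the '(' at position 0 (the 1st '(' reading left to right).
Query: subtree rooted at _0
_0: subtree_size = 1 + 15
  _1: subtree_size = 1 + 10
    X: subtree_size = 1 + 0
    _2: subtree_size = 1 + 2
      M: subtree_size = 1 + 0
      J: subtree_size = 1 + 0
    _3: subtree_size = 1 + 4
      T: subtree_size = 1 + 0
      K: subtree_size = 1 + 0
      F: subtree_size = 1 + 0
      B: subtree_size = 1 + 0
    E: subtree_size = 1 + 0
  _4: subtree_size = 1 + 3
    Z: subtree_size = 1 + 0
    H: subtree_size = 1 + 0
    S: subtree_size = 1 + 0
Total subtree size of _0: 16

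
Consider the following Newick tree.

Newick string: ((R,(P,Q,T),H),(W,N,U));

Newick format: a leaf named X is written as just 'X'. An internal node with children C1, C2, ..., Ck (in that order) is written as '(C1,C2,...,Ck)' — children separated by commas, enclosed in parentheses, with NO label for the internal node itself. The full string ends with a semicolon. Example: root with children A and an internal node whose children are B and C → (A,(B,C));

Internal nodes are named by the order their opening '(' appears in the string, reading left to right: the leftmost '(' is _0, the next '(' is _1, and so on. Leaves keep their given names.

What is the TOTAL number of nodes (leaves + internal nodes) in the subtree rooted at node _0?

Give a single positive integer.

Newick: ((R,(P,Q,T),H),(W,N,U));
Locate _0: it is the '(' at position 0 (the 1st '(' reading left to right).
Query: subtree rooted at _0
_0: subtree_size = 1 + 11
  _1: subtree_size = 1 + 6
    R: subtree_size = 1 + 0
    _2: subtree_size = 1 + 3
      P: subtree_size = 1 + 0
      Q: subtree_size = 1 + 0
      T: subtree_size = 1 + 0
    H: subtree_size = 1 + 0
  _3: subtree_size = 1 + 3
    W: subtree_size = 1 + 0
    N: subtree_size = 1 + 0
    U: subtree_size = 1 + 0
Total subtree size of _0: 12

Answer: 12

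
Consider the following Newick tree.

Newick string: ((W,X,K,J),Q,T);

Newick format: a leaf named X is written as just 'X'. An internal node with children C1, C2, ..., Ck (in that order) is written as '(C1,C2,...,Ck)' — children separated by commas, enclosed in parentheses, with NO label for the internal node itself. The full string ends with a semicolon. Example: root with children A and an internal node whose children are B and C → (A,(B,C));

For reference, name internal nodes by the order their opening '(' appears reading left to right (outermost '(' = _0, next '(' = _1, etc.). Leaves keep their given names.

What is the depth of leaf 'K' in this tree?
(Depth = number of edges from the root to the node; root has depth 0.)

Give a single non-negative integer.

Answer: 2

Derivation:
Newick: ((W,X,K,J),Q,T);
Naming internals by '(' encounter order: outermost '(' = _0, next = _1, ...
Query node: K
Path from root: _0 -> _1 -> K
Depth of K: 2 (number of edges from root)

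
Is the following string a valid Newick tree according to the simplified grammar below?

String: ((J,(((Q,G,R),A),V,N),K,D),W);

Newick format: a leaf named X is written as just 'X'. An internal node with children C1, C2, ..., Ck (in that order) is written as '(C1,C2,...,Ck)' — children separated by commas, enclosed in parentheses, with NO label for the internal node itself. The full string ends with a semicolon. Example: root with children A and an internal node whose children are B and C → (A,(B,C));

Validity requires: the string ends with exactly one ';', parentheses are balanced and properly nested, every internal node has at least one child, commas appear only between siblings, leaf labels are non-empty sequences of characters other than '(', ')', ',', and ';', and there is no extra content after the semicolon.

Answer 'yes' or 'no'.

Input: ((J,(((Q,G,R),A),V,N),K,D),W);
Paren balance: 5 '(' vs 5 ')' OK
Ends with single ';': True
Full parse: OK
Valid: True

Answer: yes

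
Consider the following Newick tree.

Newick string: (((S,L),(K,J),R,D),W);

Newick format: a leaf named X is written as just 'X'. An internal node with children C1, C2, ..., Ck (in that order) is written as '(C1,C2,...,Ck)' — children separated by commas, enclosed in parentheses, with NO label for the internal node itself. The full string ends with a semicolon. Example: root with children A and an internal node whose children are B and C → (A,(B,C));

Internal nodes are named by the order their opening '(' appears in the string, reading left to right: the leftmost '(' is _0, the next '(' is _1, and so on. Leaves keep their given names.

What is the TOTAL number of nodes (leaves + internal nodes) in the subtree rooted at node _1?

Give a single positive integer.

Newick: (((S,L),(K,J),R,D),W);
Locate _1: it is the '(' at position 1 (the 2nd '(' reading left to right).
Query: subtree rooted at _1
_1: subtree_size = 1 + 8
  _2: subtree_size = 1 + 2
    S: subtree_size = 1 + 0
    L: subtree_size = 1 + 0
  _3: subtree_size = 1 + 2
    K: subtree_size = 1 + 0
    J: subtree_size = 1 + 0
  R: subtree_size = 1 + 0
  D: subtree_size = 1 + 0
Total subtree size of _1: 9

Answer: 9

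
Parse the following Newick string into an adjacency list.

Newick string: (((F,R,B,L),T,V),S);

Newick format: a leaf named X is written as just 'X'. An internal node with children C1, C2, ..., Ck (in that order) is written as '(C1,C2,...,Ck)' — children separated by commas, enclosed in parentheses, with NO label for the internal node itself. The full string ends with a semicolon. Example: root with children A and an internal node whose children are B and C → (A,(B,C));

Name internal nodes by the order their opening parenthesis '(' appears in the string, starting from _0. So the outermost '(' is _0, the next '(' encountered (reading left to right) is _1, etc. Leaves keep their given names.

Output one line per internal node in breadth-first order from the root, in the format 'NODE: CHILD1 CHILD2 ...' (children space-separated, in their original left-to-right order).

Input: (((F,R,B,L),T,V),S);
Scanning left-to-right, naming '(' by encounter order:
  pos 0: '(' -> open internal node _0 (depth 1)
  pos 1: '(' -> open internal node _1 (depth 2)
  pos 2: '(' -> open internal node _2 (depth 3)
  pos 10: ')' -> close internal node _2 (now at depth 2)
  pos 15: ')' -> close internal node _1 (now at depth 1)
  pos 18: ')' -> close internal node _0 (now at depth 0)
Total internal nodes: 3
BFS adjacency from root:
  _0: _1 S
  _1: _2 T V
  _2: F R B L

Answer: _0: _1 S
_1: _2 T V
_2: F R B L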